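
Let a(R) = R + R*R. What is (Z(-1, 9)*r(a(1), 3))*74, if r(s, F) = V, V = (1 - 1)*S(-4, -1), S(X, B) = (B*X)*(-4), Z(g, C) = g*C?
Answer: 0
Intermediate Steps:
Z(g, C) = C*g
S(X, B) = -4*B*X
a(R) = R + R²
V = 0 (V = (1 - 1)*(-4*(-1)*(-4)) = 0*(-16) = 0)
r(s, F) = 0
(Z(-1, 9)*r(a(1), 3))*74 = ((9*(-1))*0)*74 = -9*0*74 = 0*74 = 0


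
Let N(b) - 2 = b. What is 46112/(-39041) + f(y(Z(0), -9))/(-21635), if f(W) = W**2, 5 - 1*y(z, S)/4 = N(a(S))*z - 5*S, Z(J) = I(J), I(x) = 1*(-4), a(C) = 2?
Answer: -1357434976/844652035 ≈ -1.6071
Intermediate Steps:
N(b) = 2 + b
I(x) = -4
Z(J) = -4
y(z, S) = 20 - 16*z + 20*S (y(z, S) = 20 - 4*((2 + 2)*z - 5*S) = 20 - 4*(4*z - 5*S) = 20 - 4*(-5*S + 4*z) = 20 + (-16*z + 20*S) = 20 - 16*z + 20*S)
46112/(-39041) + f(y(Z(0), -9))/(-21635) = 46112/(-39041) + (20 - 16*(-4) + 20*(-9))**2/(-21635) = 46112*(-1/39041) + (20 + 64 - 180)**2*(-1/21635) = -46112/39041 + (-96)**2*(-1/21635) = -46112/39041 + 9216*(-1/21635) = -46112/39041 - 9216/21635 = -1357434976/844652035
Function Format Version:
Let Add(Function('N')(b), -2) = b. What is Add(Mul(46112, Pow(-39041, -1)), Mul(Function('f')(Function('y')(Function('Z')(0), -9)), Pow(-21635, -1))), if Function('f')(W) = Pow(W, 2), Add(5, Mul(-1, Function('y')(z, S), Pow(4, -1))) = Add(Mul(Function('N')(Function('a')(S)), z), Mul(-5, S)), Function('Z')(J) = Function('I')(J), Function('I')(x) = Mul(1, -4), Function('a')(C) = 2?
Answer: Rational(-1357434976, 844652035) ≈ -1.6071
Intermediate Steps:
Function('N')(b) = Add(2, b)
Function('I')(x) = -4
Function('Z')(J) = -4
Function('y')(z, S) = Add(20, Mul(-16, z), Mul(20, S)) (Function('y')(z, S) = Add(20, Mul(-4, Add(Mul(Add(2, 2), z), Mul(-5, S)))) = Add(20, Mul(-4, Add(Mul(4, z), Mul(-5, S)))) = Add(20, Mul(-4, Add(Mul(-5, S), Mul(4, z)))) = Add(20, Add(Mul(-16, z), Mul(20, S))) = Add(20, Mul(-16, z), Mul(20, S)))
Add(Mul(46112, Pow(-39041, -1)), Mul(Function('f')(Function('y')(Function('Z')(0), -9)), Pow(-21635, -1))) = Add(Mul(46112, Pow(-39041, -1)), Mul(Pow(Add(20, Mul(-16, -4), Mul(20, -9)), 2), Pow(-21635, -1))) = Add(Mul(46112, Rational(-1, 39041)), Mul(Pow(Add(20, 64, -180), 2), Rational(-1, 21635))) = Add(Rational(-46112, 39041), Mul(Pow(-96, 2), Rational(-1, 21635))) = Add(Rational(-46112, 39041), Mul(9216, Rational(-1, 21635))) = Add(Rational(-46112, 39041), Rational(-9216, 21635)) = Rational(-1357434976, 844652035)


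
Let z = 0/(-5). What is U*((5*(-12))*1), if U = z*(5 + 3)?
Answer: 0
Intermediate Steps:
z = 0 (z = 0*(-⅕) = 0)
U = 0 (U = 0*(5 + 3) = 0*8 = 0)
U*((5*(-12))*1) = 0*((5*(-12))*1) = 0*(-60*1) = 0*(-60) = 0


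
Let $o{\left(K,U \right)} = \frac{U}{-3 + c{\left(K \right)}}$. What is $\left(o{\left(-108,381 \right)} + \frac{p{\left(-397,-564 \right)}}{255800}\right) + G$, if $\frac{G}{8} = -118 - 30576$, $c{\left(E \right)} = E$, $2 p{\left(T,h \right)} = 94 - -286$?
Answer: $- \frac{232408393877}{946460} \approx -2.4556 \cdot 10^{5}$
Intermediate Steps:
$p{\left(T,h \right)} = 190$ ($p{\left(T,h \right)} = \frac{94 - -286}{2} = \frac{94 + 286}{2} = \frac{1}{2} \cdot 380 = 190$)
$G = -245552$ ($G = 8 \left(-118 - 30576\right) = 8 \left(-30694\right) = -245552$)
$o{\left(K,U \right)} = \frac{U}{-3 + K}$
$\left(o{\left(-108,381 \right)} + \frac{p{\left(-397,-564 \right)}}{255800}\right) + G = \left(\frac{381}{-3 - 108} + \frac{190}{255800}\right) - 245552 = \left(\frac{381}{-111} + 190 \cdot \frac{1}{255800}\right) - 245552 = \left(381 \left(- \frac{1}{111}\right) + \frac{19}{25580}\right) - 245552 = \left(- \frac{127}{37} + \frac{19}{25580}\right) - 245552 = - \frac{3247957}{946460} - 245552 = - \frac{232408393877}{946460}$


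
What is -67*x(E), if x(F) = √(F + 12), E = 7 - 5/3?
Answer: -134*√39/3 ≈ -278.94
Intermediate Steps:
E = 16/3 (E = 7 - 5*⅓ = 7 - 5/3 = 16/3 ≈ 5.3333)
x(F) = √(12 + F)
-67*x(E) = -67*√(12 + 16/3) = -134*√39/3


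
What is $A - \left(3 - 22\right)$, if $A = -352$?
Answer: $-333$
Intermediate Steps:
$A - \left(3 - 22\right) = -352 - \left(3 - 22\right) = -352 - -19 = -352 + 19 = -333$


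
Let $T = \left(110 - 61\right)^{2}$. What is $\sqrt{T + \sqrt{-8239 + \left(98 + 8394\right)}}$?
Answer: $\sqrt{2401 + \sqrt{253}} \approx 49.162$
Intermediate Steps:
$T = 2401$ ($T = 49^{2} = 2401$)
$\sqrt{T + \sqrt{-8239 + \left(98 + 8394\right)}} = \sqrt{2401 + \sqrt{-8239 + \left(98 + 8394\right)}} = \sqrt{2401 + \sqrt{-8239 + 8492}} = \sqrt{2401 + \sqrt{253}}$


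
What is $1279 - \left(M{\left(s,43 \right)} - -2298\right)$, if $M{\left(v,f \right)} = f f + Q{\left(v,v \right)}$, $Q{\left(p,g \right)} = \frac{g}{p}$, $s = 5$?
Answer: $-2869$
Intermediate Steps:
$M{\left(v,f \right)} = 1 + f^{2}$ ($M{\left(v,f \right)} = f f + \frac{v}{v} = f^{2} + 1 = 1 + f^{2}$)
$1279 - \left(M{\left(s,43 \right)} - -2298\right) = 1279 - \left(\left(1 + 43^{2}\right) - -2298\right) = 1279 - \left(\left(1 + 1849\right) + 2298\right) = 1279 - \left(1850 + 2298\right) = 1279 - 4148 = -2869$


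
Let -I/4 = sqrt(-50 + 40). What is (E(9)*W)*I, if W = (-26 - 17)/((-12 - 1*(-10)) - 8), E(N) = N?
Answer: -774*I*sqrt(10)/5 ≈ -489.52*I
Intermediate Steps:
W = 43/10 (W = -43/((-12 + 10) - 8) = -43/(-2 - 8) = -43/(-10) = -43*(-1/10) = 43/10 ≈ 4.3000)
I = -4*I*sqrt(10) (I = -4*sqrt(-50 + 40) = -4*I*sqrt(10) ≈ -12.649*I)
(E(9)*W)*I = (9*(43/10))*(-4*I*sqrt(10)) = 387*(-4*I*sqrt(10))/10 = -774*I*sqrt(10)/5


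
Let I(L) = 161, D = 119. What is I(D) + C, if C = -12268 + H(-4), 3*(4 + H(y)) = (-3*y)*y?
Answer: -12127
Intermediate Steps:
H(y) = -4 - y² (H(y) = -4 + ((-3*y)*y)/3 = -4 + (-3*y²)/3 = -4 - y²)
C = -12288 (C = -12268 + (-4 - 1*(-4)²) = -12268 + (-4 - 1*16) = -12268 + (-4 - 16) = -12268 - 20 = -12288)
I(D) + C = 161 - 12288 = -12127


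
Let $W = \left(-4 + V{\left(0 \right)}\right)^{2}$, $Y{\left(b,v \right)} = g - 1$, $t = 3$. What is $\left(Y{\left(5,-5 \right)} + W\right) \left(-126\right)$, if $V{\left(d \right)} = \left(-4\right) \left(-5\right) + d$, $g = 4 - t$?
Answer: $-32256$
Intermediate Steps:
$g = 1$ ($g = 4 - 3 = 1$)
$Y{\left(b,v \right)} = 0$ ($Y{\left(b,v \right)} = 1 - 1 = 0$)
$V{\left(d \right)} = 20 + d$
$W = 256$ ($W = \left(-4 + \left(20 + 0\right)\right)^{2} = \left(-4 + 20\right)^{2} = 16^{2} = 256$)
$\left(Y{\left(5,-5 \right)} + W\right) \left(-126\right) = \left(0 + 256\right) \left(-126\right) = 256 \left(-126\right) = -32256$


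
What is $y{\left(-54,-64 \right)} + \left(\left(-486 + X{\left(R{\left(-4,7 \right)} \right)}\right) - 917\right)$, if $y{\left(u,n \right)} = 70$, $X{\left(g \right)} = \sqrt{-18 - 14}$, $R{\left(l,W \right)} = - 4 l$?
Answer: $-1333 + 4 i \sqrt{2} \approx -1333.0 + 5.6569 i$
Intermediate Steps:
$X{\left(g \right)} = 4 i \sqrt{2}$ ($X{\left(g \right)} = \sqrt{-32} = 4 i \sqrt{2}$)
$y{\left(-54,-64 \right)} + \left(\left(-486 + X{\left(R{\left(-4,7 \right)} \right)}\right) - 917\right) = 70 - \left(1403 - 4 i \sqrt{2}\right) = -1333 + 4 i \sqrt{2}$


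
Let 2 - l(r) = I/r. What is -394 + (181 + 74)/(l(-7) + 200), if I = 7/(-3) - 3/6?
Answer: -3325288/8467 ≈ -392.73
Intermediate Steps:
I = -17/6 (I = 7*(-⅓) - 3*⅙ = -7/3 - ½ = -17/6 ≈ -2.8333)
l(r) = 2 + 17/(6*r) (l(r) = 2 - (-17)/(6*r) = 2 + 17/(6*r))
-394 + (181 + 74)/(l(-7) + 200) = -394 + (181 + 74)/((2 + (17/6)/(-7)) + 200) = -394 + 255/((2 + (17/6)*(-⅐)) + 200) = -394 + 255/((2 - 17/42) + 200) = -394 + 255/(67/42 + 200) = -394 + 255/(8467/42) = -394 + 255*(42/8467) = -394 + 10710/8467 = -3325288/8467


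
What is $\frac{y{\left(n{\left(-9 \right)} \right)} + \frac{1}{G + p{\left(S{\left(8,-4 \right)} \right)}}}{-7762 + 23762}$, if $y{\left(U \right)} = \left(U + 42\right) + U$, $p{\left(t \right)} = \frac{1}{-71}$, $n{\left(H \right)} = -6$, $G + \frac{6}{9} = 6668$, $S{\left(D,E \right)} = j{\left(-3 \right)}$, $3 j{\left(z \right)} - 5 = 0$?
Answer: $\frac{42604383}{22722224000} \approx 0.001875$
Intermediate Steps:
$j{\left(z \right)} = \frac{5}{3}$ ($j{\left(z \right)} = \frac{5}{3} + \frac{1}{3} \cdot 0 = \frac{5}{3} + 0 = \frac{5}{3}$)
$S{\left(D,E \right)} = \frac{5}{3}$
$G = \frac{20002}{3}$ ($G = - \frac{2}{3} + 6668 = \frac{20002}{3} \approx 6667.3$)
$p{\left(t \right)} = - \frac{1}{71}$
$y{\left(U \right)} = 42 + 2 U$ ($y{\left(U \right)} = \left(42 + U\right) + U = 42 + 2 U$)
$\frac{y{\left(n{\left(-9 \right)} \right)} + \frac{1}{G + p{\left(S{\left(8,-4 \right)} \right)}}}{-7762 + 23762} = \frac{\left(42 + 2 \left(-6\right)\right) + \frac{1}{\frac{20002}{3} - \frac{1}{71}}}{-7762 + 23762} = \frac{\left(42 - 12\right) + \frac{1}{\frac{1420139}{213}}}{16000} = \left(30 + \frac{213}{1420139}\right) \frac{1}{16000} = \frac{42604383}{1420139} \cdot \frac{1}{16000} = \frac{42604383}{22722224000}$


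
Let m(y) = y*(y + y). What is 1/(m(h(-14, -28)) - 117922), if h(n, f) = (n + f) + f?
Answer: -1/108122 ≈ -9.2488e-6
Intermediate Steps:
h(n, f) = n + 2*f (h(n, f) = (f + n) + f = n + 2*f)
m(y) = 2*y**2 (m(y) = y*(2*y) = 2*y**2)
1/(m(h(-14, -28)) - 117922) = 1/(2*(-14 + 2*(-28))**2 - 117922) = 1/(2*(-14 - 56)**2 - 117922) = 1/(2*(-70)**2 - 117922) = 1/(2*4900 - 117922) = 1/(9800 - 117922) = 1/(-108122) = -1/108122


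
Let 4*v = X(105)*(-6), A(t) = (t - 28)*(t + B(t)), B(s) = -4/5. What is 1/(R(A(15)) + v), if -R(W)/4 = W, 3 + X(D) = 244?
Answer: 10/3769 ≈ 0.0026532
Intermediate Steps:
X(D) = 241 (X(D) = -3 + 244 = 241)
B(s) = -4/5 (B(s) = -4*1/5 = -4/5)
A(t) = (-28 + t)*(-4/5 + t) (A(t) = (t - 28)*(t - 4/5) = (-28 + t)*(-4/5 + t))
R(W) = -4*W
v = -723/2 (v = (241*(-6))/4 = (1/4)*(-1446) = -723/2 ≈ -361.50)
1/(R(A(15)) + v) = 1/(-4*(112/5 + 15**2 - 144/5*15) - 723/2) = 1/(-4*(112/5 + 225 - 432) - 723/2) = 1/(-4*(-923/5) - 723/2) = 1/(3692/5 - 723/2) = 1/(3769/10) = 10/3769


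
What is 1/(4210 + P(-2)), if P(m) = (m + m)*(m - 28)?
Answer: 1/4330 ≈ 0.00023095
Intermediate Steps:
P(m) = 2*m*(-28 + m) (P(m) = (2*m)*(-28 + m) = 2*m*(-28 + m))
1/(4210 + P(-2)) = 1/(4210 + 2*(-2)*(-28 - 2)) = 1/(4210 + 2*(-2)*(-30)) = 1/(4210 + 120) = 1/4330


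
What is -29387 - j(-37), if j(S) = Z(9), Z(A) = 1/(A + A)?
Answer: -528967/18 ≈ -29387.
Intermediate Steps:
Z(A) = 1/(2*A)
j(S) = 1/18 (j(S) = (½)/9 = (½)*(⅑) = 1/18)
-29387 - j(-37) = -29387 - 1*1/18 = -29387 - 1/18 = -528967/18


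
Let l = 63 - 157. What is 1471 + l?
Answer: 1377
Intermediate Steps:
l = -94
1471 + l = 1471 - 94 = 1377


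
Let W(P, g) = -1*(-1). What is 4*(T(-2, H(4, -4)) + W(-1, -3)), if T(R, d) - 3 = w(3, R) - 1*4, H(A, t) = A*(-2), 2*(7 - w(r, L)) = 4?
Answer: 20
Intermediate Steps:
w(r, L) = 5 (w(r, L) = 7 - ½*4 = 7 - 2 = 5)
W(P, g) = 1
H(A, t) = -2*A
T(R, d) = 4 (T(R, d) = 3 + (5 - 1*4) = 3 + (5 - 4) = 3 + 1 = 4)
4*(T(-2, H(4, -4)) + W(-1, -3)) = 4*(4 + 1) = 4*5 = 20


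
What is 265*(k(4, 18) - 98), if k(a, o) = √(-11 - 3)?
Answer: -25970 + 265*I*√14 ≈ -25970.0 + 991.54*I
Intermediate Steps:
k(a, o) = I*√14 (k(a, o) = √(-14) = I*√14)
265*(k(4, 18) - 98) = 265*(I*√14 - 98) = 265*(-98 + I*√14) = -25970 + 265*I*√14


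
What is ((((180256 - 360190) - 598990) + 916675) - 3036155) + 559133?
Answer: -2339271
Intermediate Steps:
((((180256 - 360190) - 598990) + 916675) - 3036155) + 559133 = (((-179934 - 598990) + 916675) - 3036155) + 559133 = ((-778924 + 916675) - 3036155) + 559133 = (137751 - 3036155) + 559133 = -2898404 + 559133 = -2339271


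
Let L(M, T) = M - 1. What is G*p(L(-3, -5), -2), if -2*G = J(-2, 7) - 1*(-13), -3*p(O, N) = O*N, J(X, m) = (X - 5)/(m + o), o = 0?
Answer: 16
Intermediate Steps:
J(X, m) = (-5 + X)/m (J(X, m) = (X - 5)/(m + 0) = (-5 + X)/m)
L(M, T) = -1 + M
p(O, N) = -N*O/3 (p(O, N) = -O*N/3 = -N*O/3)
G = -6 (G = -((-5 - 2)/7 - 1*(-13))/2 = -((⅐)*(-7) + 13)/2 = -(-1 + 13)/2 = -½*12 = -6)
G*p(L(-3, -5), -2) = -(-2)*(-2)*(-1 - 3) = -(-2)*(-2)*(-4) = -6*(-8/3) = 16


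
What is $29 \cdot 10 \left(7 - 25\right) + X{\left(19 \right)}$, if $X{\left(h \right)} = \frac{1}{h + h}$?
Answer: $- \frac{198359}{38} \approx -5220.0$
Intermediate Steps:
$X{\left(h \right)} = \frac{1}{2 h}$
$29 \cdot 10 \left(7 - 25\right) + X{\left(19 \right)} = 29 \cdot 10 \left(7 - 25\right) + \frac{1}{2 \cdot 19} = 29 \cdot 10 \left(7 - 25\right) + \frac{1}{2} \cdot \frac{1}{19} = 29 \cdot 10 \left(-18\right) + \frac{1}{38} = 29 \left(-180\right) + \frac{1}{38} = -5220 + \frac{1}{38} = - \frac{198359}{38}$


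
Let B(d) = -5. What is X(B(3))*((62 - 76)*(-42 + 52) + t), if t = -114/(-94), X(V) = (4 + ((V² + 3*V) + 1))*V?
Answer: 489225/47 ≈ 10409.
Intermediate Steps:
X(V) = V*(5 + V² + 3*V) (X(V) = (4 + (1 + V² + 3*V))*V = (5 + V² + 3*V)*V = V*(5 + V² + 3*V))
t = 57/47 (t = -114*(-1/94) = 57/47 ≈ 1.2128)
X(B(3))*((62 - 76)*(-42 + 52) + t) = (-5*(5 + (-5)² + 3*(-5)))*((62 - 76)*(-42 + 52) + 57/47) = (-5*(5 + 25 - 15))*(-14*10 + 57/47) = (-5*15)*(-140 + 57/47) = -75*(-6523/47) = 489225/47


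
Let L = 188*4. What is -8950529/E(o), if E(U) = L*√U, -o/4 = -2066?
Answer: -8950529*√2066/3107264 ≈ -130.93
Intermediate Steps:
o = 8264 (o = -4*(-2066) = 8264)
L = 752
E(U) = 752*√U
-8950529/E(o) = -8950529*√2066/3107264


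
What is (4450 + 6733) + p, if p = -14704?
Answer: -3521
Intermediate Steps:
(4450 + 6733) + p = (4450 + 6733) - 14704 = 11183 - 14704 = -3521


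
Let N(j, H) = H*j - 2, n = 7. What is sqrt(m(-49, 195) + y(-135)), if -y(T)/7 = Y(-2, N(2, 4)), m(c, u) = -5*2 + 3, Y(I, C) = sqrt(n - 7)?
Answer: I*sqrt(7) ≈ 2.6458*I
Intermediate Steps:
N(j, H) = -2 + H*j
Y(I, C) = 0 (Y(I, C) = sqrt(7 - 7) = sqrt(0) = 0)
m(c, u) = -7 (m(c, u) = -10 + 3 = -7)
y(T) = 0 (y(T) = -7*0 = 0)
sqrt(m(-49, 195) + y(-135)) = sqrt(-7 + 0) = sqrt(-7) = I*sqrt(7)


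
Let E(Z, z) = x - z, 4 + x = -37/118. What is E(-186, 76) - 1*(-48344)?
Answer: 5695115/118 ≈ 48264.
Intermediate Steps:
x = -509/118 (x = -4 - 37/118 = -509/118 ≈ -4.3136)
E(Z, z) = -509/118 - z
E(-186, 76) - 1*(-48344) = (-509/118 - 1*76) - 1*(-48344) = (-509/118 - 76) + 48344 = -9477/118 + 48344 = 5695115/118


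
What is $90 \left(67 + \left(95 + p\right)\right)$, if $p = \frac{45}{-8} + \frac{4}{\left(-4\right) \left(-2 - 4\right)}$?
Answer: $\frac{56355}{4} \approx 14089.0$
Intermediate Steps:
$p = - \frac{131}{24}$ ($p = 45 \left(- \frac{1}{8}\right) + \frac{4}{\left(-4\right) \left(-6\right)} = - \frac{45}{8} + \frac{4}{24} = - \frac{45}{8} + 4 \cdot \frac{1}{24} = - \frac{45}{8} + \frac{1}{6} = - \frac{131}{24} \approx -5.4583$)
$90 \left(67 + \left(95 + p\right)\right) = 90 \left(67 + \left(95 - \frac{131}{24}\right)\right) = 90 \left(67 + \frac{2149}{24}\right) = 90 \cdot \frac{3757}{24} = \frac{56355}{4}$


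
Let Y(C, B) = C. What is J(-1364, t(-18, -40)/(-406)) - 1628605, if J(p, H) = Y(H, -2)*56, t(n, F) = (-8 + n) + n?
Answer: -47229369/29 ≈ -1.6286e+6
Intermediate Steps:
t(n, F) = -8 + 2*n
J(p, H) = 56*H (J(p, H) = H*56 = 56*H)
J(-1364, t(-18, -40)/(-406)) - 1628605 = 56*((-8 + 2*(-18))/(-406)) - 1628605 = 56*((-8 - 36)*(-1/406)) - 1628605 = 56*(-44*(-1/406)) - 1628605 = 56*(22/203) - 1628605 = 176/29 - 1628605 = -47229369/29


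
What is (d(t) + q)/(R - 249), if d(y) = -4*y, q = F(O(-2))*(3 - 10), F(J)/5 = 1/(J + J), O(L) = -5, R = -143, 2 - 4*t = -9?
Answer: 15/784 ≈ 0.019133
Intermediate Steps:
t = 11/4 (t = ½ - ¼*(-9) = ½ + 9/4 = 11/4 ≈ 2.7500)
F(J) = 5/(2*J) (F(J) = 5/(J + J) = 5/((2*J)) = 5*(1/(2*J)) = 5/(2*J))
q = 7/2 (q = ((5/2)/(-5))*(3 - 10) = ((5/2)*(-⅕))*(-7) = -½*(-7) = 7/2 ≈ 3.5000)
(d(t) + q)/(R - 249) = (-4*11/4 + 7/2)/(-143 - 249) = (-11 + 7/2)/(-392) = -15/2*(-1/392) = 15/784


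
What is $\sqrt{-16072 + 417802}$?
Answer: $\sqrt{401730} \approx 633.82$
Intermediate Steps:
$\sqrt{-16072 + 417802} = \sqrt{401730}$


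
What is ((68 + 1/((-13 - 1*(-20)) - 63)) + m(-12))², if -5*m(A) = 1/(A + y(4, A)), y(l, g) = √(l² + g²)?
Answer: 360736009/78400 - 18993*√10/2800 ≈ 4579.8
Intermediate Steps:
y(l, g) = √(g² + l²)
m(A) = -1/(5*(A + √(16 + A²))) (m(A) = -1/(5*(A + √(A² + 4²))) = -1/(5*(A + √(A² + 16))) = -1/(5*(A + √(16 + A²))))
((68 + 1/((-13 - 1*(-20)) - 63)) + m(-12))² = ((68 + 1/((-13 - 1*(-20)) - 63)) - 1/(5*(-12) + 5*√(16 + (-12)²)))² = ((68 + 1/((-13 + 20) - 63)) - 1/(-60 + 5*√(16 + 144)))² = ((68 + 1/(7 - 63)) - 1/(-60 + 5*√160))² = ((68 + 1/(-56)) - 1/(-60 + 5*(4*√10)))² = ((68 - 1/56) - 1/(-60 + 20*√10))² = (3807/56 - 1/(-60 + 20*√10))²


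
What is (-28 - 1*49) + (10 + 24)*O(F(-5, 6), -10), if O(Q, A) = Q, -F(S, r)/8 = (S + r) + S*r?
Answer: 7811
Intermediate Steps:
F(S, r) = -8*S - 8*r - 8*S*r (F(S, r) = -8*((S + r) + S*r) = -8*(S + r + S*r) = -8*S - 8*r - 8*S*r)
(-28 - 1*49) + (10 + 24)*O(F(-5, 6), -10) = (-28 - 1*49) + (10 + 24)*(-8*(-5) - 8*6 - 8*(-5)*6) = (-28 - 49) + 34*(40 - 48 + 240) = -77 + 34*232 = -77 + 7888 = 7811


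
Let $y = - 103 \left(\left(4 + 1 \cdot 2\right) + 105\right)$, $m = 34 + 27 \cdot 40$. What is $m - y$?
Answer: $12547$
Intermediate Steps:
$m = 1114$ ($m = 34 + 1080 = 1114$)
$y = -11433$ ($y = - 103 \left(\left(4 + 2\right) + 105\right) = - 103 \left(6 + 105\right) = \left(-103\right) 111 = -11433$)
$m - y = 1114 - -11433 = 1114 + 11433 = 12547$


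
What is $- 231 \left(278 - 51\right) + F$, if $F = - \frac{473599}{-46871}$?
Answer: $- \frac{2457301028}{46871} \approx -52427.0$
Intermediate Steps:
$F = \frac{473599}{46871}$ ($F = \left(-473599\right) \left(- \frac{1}{46871}\right) = \frac{473599}{46871} \approx 10.104$)
$- 231 \left(278 - 51\right) + F = - 231 \left(278 - 51\right) + \frac{473599}{46871} = \left(-231\right) 227 + \frac{473599}{46871} = -52437 + \frac{473599}{46871} = - \frac{2457301028}{46871}$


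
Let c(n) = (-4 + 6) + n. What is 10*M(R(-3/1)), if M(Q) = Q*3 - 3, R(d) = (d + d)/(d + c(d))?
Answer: 15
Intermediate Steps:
c(n) = 2 + n
R(d) = 2*d/(2 + 2*d) (R(d) = (d + d)/(d + (2 + d)) = (2*d)/(2 + 2*d) = 2*d/(2 + 2*d))
M(Q) = -3 + 3*Q (M(Q) = 3*Q - 3 = -3 + 3*Q)
10*M(R(-3/1)) = 10*(-3 + 3*((-3/1)/(1 - 3/1))) = 10*(-3 + 3*((-3*1)/(1 - 3*1))) = 10*(-3 + 3*(-3/(1 - 3))) = 10*(-3 + 3*(-3/(-2))) = 10*(-3 + 3*(-3*(-½))) = 10*(-3 + 3*(3/2)) = 10*(-3 + 9/2) = 10*(3/2) = 15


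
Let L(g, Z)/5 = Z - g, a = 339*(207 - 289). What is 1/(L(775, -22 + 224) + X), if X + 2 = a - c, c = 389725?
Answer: -1/420390 ≈ -2.3787e-6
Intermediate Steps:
a = -27798 (a = 339*(-82) = -27798)
L(g, Z) = -5*g + 5*Z (L(g, Z) = 5*(Z - g) = -5*g + 5*Z)
X = -417525 (X = -2 + (-27798 - 1*389725) = -2 + (-27798 - 389725) = -2 - 417523 = -417525)
1/(L(775, -22 + 224) + X) = 1/((-5*775 + 5*(-22 + 224)) - 417525) = 1/((-3875 + 5*202) - 417525) = 1/((-3875 + 1010) - 417525) = 1/(-2865 - 417525) = 1/(-420390) = -1/420390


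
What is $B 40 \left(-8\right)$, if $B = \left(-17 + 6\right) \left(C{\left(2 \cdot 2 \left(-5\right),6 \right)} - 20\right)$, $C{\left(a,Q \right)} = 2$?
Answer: $-63360$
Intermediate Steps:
$B = 198$ ($B = \left(-17 + 6\right) \left(2 - 20\right) = \left(-11\right) \left(-18\right) = 198$)
$B 40 \left(-8\right) = 198 \cdot 40 \left(-8\right) = 7920 \left(-8\right) = -63360$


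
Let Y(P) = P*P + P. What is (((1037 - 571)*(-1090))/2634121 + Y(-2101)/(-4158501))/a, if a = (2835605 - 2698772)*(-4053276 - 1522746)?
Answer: 254338412260/154772607186236434738749 ≈ 1.6433e-12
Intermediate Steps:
Y(P) = P + P² (Y(P) = P² + P = P + P²)
a = -762983818326 (a = 136833*(-5576022) = -762983818326)
(((1037 - 571)*(-1090))/2634121 + Y(-2101)/(-4158501))/a = (((1037 - 571)*(-1090))/2634121 - 2101*(1 - 2101)/(-4158501))/(-762983818326) = ((466*(-1090))*(1/2634121) - 2101*(-2100)*(-1/4158501))*(-1/762983818326) = (-507940*1/2634121 + 4412100*(-1/4158501))*(-1/762983818326) = (-507940/2634121 - 1470700/1386167)*(-1/762983818326) = -4578091420680/3651331604207*(-1/762983818326) = 254338412260/154772607186236434738749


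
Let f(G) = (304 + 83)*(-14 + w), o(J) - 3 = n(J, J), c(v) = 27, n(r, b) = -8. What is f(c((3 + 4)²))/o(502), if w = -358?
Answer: 143964/5 ≈ 28793.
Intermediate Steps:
o(J) = -5 (o(J) = 3 - 8 = -5)
f(G) = -143964 (f(G) = (304 + 83)*(-14 - 358) = 387*(-372) = -143964)
f(c((3 + 4)²))/o(502) = -143964/(-5) = -143964*(-⅕) = 143964/5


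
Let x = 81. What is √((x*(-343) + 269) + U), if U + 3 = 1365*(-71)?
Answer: 4*I*√7777 ≈ 352.75*I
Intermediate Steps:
U = -96918 (U = -3 + 1365*(-71) = -3 - 96915 = -96918)
√((x*(-343) + 269) + U) = √((81*(-343) + 269) - 96918) = √((-27783 + 269) - 96918) = √(-27514 - 96918) = √(-124432) = 4*I*√7777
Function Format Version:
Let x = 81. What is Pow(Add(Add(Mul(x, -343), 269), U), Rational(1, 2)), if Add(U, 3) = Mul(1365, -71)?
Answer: Mul(4, I, Pow(7777, Rational(1, 2))) ≈ Mul(352.75, I)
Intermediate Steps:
U = -96918 (U = Add(-3, Mul(1365, -71)) = Add(-3, -96915) = -96918)
Pow(Add(Add(Mul(x, -343), 269), U), Rational(1, 2)) = Pow(Add(Add(Mul(81, -343), 269), -96918), Rational(1, 2)) = Pow(Add(Add(-27783, 269), -96918), Rational(1, 2)) = Pow(Add(-27514, -96918), Rational(1, 2)) = Pow(-124432, Rational(1, 2)) = Mul(4, I, Pow(7777, Rational(1, 2)))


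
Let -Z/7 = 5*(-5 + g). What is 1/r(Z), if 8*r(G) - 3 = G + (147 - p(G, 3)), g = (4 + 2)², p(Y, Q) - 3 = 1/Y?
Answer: -8680/1017729 ≈ -0.0085288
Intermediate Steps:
p(Y, Q) = 3 + 1/Y
g = 36 (g = 6² = 36)
Z = -1085 (Z = -35*(-5 + 36) = -35*31 = -7*155 = -1085)
r(G) = 147/8 - 1/(8*G) + G/8 (r(G) = 3/8 + (G + (147 - (3 + 1/G)))/8 = 3/8 + (G + (147 + (-3 - 1/G)))/8 = 3/8 + (G + (144 - 1/G))/8 = 3/8 + (144 + G - 1/G)/8 = 3/8 + (18 - 1/(8*G) + G/8) = 147/8 - 1/(8*G) + G/8)
1/r(Z) = 1/((⅛)*(-1 + (-1085)² + 147*(-1085))/(-1085)) = 1/((⅛)*(-1/1085)*(-1 + 1177225 - 159495)) = 1/((⅛)*(-1/1085)*1017729) = 1/(-1017729/8680) = -8680/1017729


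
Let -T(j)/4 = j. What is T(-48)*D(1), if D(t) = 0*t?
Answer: 0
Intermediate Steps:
T(j) = -4*j
D(t) = 0
T(-48)*D(1) = -4*(-48)*0 = 192*0 = 0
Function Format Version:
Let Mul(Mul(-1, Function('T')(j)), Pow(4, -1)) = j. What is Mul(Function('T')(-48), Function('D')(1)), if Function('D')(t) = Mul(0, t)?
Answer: 0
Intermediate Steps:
Function('T')(j) = Mul(-4, j)
Function('D')(t) = 0
Mul(Function('T')(-48), Function('D')(1)) = Mul(Mul(-4, -48), 0) = Mul(192, 0) = 0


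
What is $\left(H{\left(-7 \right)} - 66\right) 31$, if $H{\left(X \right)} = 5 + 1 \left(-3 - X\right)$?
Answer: $-1767$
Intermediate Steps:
$H{\left(X \right)} = 2 - X$ ($H{\left(X \right)} = 5 - \left(3 + X\right) = 2 - X$)
$\left(H{\left(-7 \right)} - 66\right) 31 = \left(\left(2 - -7\right) - 66\right) 31 = \left(\left(2 + 7\right) - 66\right) 31 = \left(9 - 66\right) 31 = \left(-57\right) 31 = -1767$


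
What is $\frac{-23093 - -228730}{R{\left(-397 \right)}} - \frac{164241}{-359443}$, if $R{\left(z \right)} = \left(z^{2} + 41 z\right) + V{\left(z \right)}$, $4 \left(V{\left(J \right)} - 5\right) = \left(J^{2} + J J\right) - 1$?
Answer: $\frac{62897713847}{45216132185} \approx 1.391$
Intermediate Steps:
$V{\left(J \right)} = \frac{19}{4} + \frac{J^{2}}{2}$ ($V{\left(J \right)} = 5 + \frac{\left(J^{2} + J J\right) - 1}{4} = 5 + \frac{\left(J^{2} + J^{2}\right) - 1}{4} = 5 + \frac{2 J^{2} - 1}{4} = 5 + \frac{-1 + 2 J^{2}}{4} = 5 + \left(- \frac{1}{4} + \frac{J^{2}}{2}\right) = \frac{19}{4} + \frac{J^{2}}{2}$)
$R{\left(z \right)} = \frac{19}{4} + 41 z + \frac{3 z^{2}}{2}$ ($R{\left(z \right)} = \left(z^{2} + 41 z\right) + \left(\frac{19}{4} + \frac{z^{2}}{2}\right) = \frac{19}{4} + 41 z + \frac{3 z^{2}}{2}$)
$\frac{-23093 - -228730}{R{\left(-397 \right)}} - \frac{164241}{-359443} = \frac{-23093 - -228730}{\frac{19}{4} + 41 \left(-397\right) + \frac{3 \left(-397\right)^{2}}{2}} - \frac{164241}{-359443} = \frac{-23093 + 228730}{\frac{19}{4} - 16277 + \frac{3}{2} \cdot 157609} - - \frac{23463}{51349} = \frac{205637}{\frac{19}{4} - 16277 + \frac{472827}{2}} + \frac{23463}{51349} = \frac{205637}{\frac{880565}{4}} + \frac{23463}{51349} = 205637 \cdot \frac{4}{880565} + \frac{23463}{51349} = \frac{822548}{880565} + \frac{23463}{51349} = \frac{62897713847}{45216132185}$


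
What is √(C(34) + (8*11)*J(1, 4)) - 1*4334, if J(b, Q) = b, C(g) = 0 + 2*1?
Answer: -4334 + 3*√10 ≈ -4324.5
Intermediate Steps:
C(g) = 2 (C(g) = 0 + 2 = 2)
√(C(34) + (8*11)*J(1, 4)) - 1*4334 = √(2 + (8*11)*1) - 1*4334 = √(2 + 88*1) - 4334 = √(2 + 88) - 4334 = √90 - 4334 = 3*√10 - 4334 = -4334 + 3*√10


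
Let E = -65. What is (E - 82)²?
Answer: 21609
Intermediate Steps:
(E - 82)² = (-65 - 82)² = (-147)² = 21609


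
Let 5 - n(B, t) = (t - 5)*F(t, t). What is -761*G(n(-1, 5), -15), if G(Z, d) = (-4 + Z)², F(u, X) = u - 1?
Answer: -761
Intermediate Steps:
F(u, X) = -1 + u
n(B, t) = 5 - (-1 + t)*(-5 + t) (n(B, t) = 5 - (t - 5)*(-1 + t) = 5 - (-5 + t)*(-1 + t) = 5 - (-1 + t)*(-5 + t))
-761*G(n(-1, 5), -15) = -761*(-4 + 5*(6 - 1*5))² = -761*(-4 + 5*(6 - 5))² = -761*(-4 + 5*1)² = -761*(-4 + 5)² = -761*1² = -761*1 = -761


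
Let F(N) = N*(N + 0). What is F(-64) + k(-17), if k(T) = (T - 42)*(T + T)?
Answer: 6102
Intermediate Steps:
F(N) = N² (F(N) = N*N = N²)
k(T) = 2*T*(-42 + T) (k(T) = (-42 + T)*(2*T) = 2*T*(-42 + T))
F(-64) + k(-17) = (-64)² + 2*(-17)*(-42 - 17) = 4096 + 2*(-17)*(-59) = 4096 + 2006 = 6102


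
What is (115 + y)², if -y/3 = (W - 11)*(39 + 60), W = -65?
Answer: 514699969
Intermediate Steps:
y = 22572 (y = -3*(-65 - 11)*(39 + 60) = -(-228)*99 = -3*(-7524) = 22572)
(115 + y)² = (115 + 22572)² = 22687² = 514699969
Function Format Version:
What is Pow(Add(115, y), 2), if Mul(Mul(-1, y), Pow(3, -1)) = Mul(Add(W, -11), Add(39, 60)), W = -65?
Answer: 514699969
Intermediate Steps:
y = 22572 (y = Mul(-3, Mul(Add(-65, -11), Add(39, 60))) = Mul(-3, Mul(-76, 99)) = Mul(-3, -7524) = 22572)
Pow(Add(115, y), 2) = Pow(Add(115, 22572), 2) = Pow(22687, 2) = 514699969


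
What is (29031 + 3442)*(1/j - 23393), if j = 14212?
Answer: -10796016281995/14212 ≈ -7.5964e+8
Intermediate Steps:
(29031 + 3442)*(1/j - 23393) = (29031 + 3442)*(1/14212 - 23393) = 32473*(1/14212 - 23393) = 32473*(-332461315/14212) = -10796016281995/14212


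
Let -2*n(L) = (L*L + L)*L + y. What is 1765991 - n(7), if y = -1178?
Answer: 1765598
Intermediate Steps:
n(L) = 589 - L*(L + L²)/2 (n(L) = -((L*L + L)*L - 1178)/2 = -((L² + L)*L - 1178)/2 = -((L + L²)*L - 1178)/2 = -(L*(L + L²) - 1178)/2 = -(-1178 + L*(L + L²))/2 = 589 - L*(L + L²)/2)
1765991 - n(7) = 1765991 - (589 - ½*7² - ½*7³) = 1765991 - (589 - ½*49 - ½*343) = 1765991 - (589 - 49/2 - 343/2) = 1765991 - 1*393 = 1765991 - 393 = 1765598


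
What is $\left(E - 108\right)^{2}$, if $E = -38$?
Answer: $21316$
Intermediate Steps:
$\left(E - 108\right)^{2} = \left(-38 - 108\right)^{2} = \left(-146\right)^{2} = 21316$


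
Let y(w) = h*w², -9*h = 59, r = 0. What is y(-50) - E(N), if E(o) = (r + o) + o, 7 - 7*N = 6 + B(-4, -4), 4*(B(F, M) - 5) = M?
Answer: -1032446/63 ≈ -16388.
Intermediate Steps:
h = -59/9 (h = -⅑*59 = -59/9 ≈ -6.5556)
y(w) = -59*w²/9
B(F, M) = 5 + M/4
N = -3/7 (N = 1 - (6 + (5 + (¼)*(-4)))/7 = 1 - (6 + (5 - 1))/7 = 1 - (6 + 4)/7 = 1 - ⅐*10 = 1 - 10/7 = -3/7 ≈ -0.42857)
E(o) = 2*o (E(o) = (0 + o) + o = o + o = 2*o)
y(-50) - E(N) = -59/9*(-50)² - 2*(-3)/7 = -59/9*2500 - 1*(-6/7) = -147500/9 + 6/7 = -1032446/63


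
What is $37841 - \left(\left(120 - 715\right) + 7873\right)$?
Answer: $30563$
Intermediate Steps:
$37841 - \left(\left(120 - 715\right) + 7873\right) = 37841 - \left(-595 + 7873\right) = 37841 - 7278 = 30563$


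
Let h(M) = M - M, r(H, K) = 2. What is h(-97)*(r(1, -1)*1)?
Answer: 0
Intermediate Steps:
h(M) = 0
h(-97)*(r(1, -1)*1) = 0*(2*1) = 0*2 = 0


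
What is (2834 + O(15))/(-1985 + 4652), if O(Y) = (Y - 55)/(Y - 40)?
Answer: 4726/4445 ≈ 1.0632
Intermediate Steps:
O(Y) = (-55 + Y)/(-40 + Y)
(2834 + O(15))/(-1985 + 4652) = (2834 + (-55 + 15)/(-40 + 15))/(-1985 + 4652) = (2834 - 40/(-25))/2667 = (2834 - 1/25*(-40))*(1/2667) = (2834 + 8/5)*(1/2667) = (14178/5)*(1/2667) = 4726/4445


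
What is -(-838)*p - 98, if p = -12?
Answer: -10154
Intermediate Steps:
-(-838)*p - 98 = -(-838)*(-12) - 98 = -419*24 - 98 = -10056 - 98 = -10154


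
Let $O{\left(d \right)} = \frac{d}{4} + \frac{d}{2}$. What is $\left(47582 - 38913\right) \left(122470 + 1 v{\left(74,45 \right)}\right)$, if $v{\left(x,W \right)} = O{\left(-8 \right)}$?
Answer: $1061640416$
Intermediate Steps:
$O{\left(d \right)} = \frac{3 d}{4}$ ($O{\left(d \right)} = d \frac{1}{4} + d \frac{1}{2} = \frac{d}{4} + \frac{d}{2} = \frac{3 d}{4}$)
$v{\left(x,W \right)} = -6$ ($v{\left(x,W \right)} = \frac{3}{4} \left(-8\right) = -6$)
$\left(47582 - 38913\right) \left(122470 + 1 v{\left(74,45 \right)}\right) = \left(47582 - 38913\right) \left(122470 + 1 \left(-6\right)\right) = \left(47582 - 38913\right) \left(122470 - 6\right) = \left(47582 - 38913\right) 122464 = 8669 \cdot 122464 = 1061640416$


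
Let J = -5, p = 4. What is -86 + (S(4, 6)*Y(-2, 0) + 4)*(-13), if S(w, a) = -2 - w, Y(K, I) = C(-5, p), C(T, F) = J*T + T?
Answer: 1422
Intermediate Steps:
C(T, F) = -4*T (C(T, F) = -5*T + T = -4*T)
Y(K, I) = 20 (Y(K, I) = -4*(-5) = 20)
-86 + (S(4, 6)*Y(-2, 0) + 4)*(-13) = -86 + ((-2 - 1*4)*20 + 4)*(-13) = -86 + ((-2 - 4)*20 + 4)*(-13) = -86 + (-6*20 + 4)*(-13) = -86 + (-120 + 4)*(-13) = -86 - 116*(-13) = -86 + 1508 = 1422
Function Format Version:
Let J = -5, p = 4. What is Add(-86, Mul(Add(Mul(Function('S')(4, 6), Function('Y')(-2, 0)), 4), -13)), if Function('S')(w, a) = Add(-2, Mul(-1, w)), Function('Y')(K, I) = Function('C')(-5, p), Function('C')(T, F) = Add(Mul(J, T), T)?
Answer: 1422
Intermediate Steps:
Function('C')(T, F) = Mul(-4, T) (Function('C')(T, F) = Add(Mul(-5, T), T) = Mul(-4, T))
Function('Y')(K, I) = 20 (Function('Y')(K, I) = Mul(-4, -5) = 20)
Add(-86, Mul(Add(Mul(Function('S')(4, 6), Function('Y')(-2, 0)), 4), -13)) = Add(-86, Mul(Add(Mul(Add(-2, Mul(-1, 4)), 20), 4), -13)) = Add(-86, Mul(Add(Mul(Add(-2, -4), 20), 4), -13)) = Add(-86, Mul(Add(Mul(-6, 20), 4), -13)) = Add(-86, Mul(Add(-120, 4), -13)) = Add(-86, Mul(-116, -13)) = Add(-86, 1508) = 1422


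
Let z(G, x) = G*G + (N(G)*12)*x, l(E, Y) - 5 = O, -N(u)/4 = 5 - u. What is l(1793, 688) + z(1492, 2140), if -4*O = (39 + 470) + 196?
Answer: 619882131/4 ≈ 1.5497e+8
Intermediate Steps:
N(u) = -20 + 4*u (N(u) = -4*(5 - u) = -20 + 4*u)
O = -705/4 (O = -((39 + 470) + 196)/4 = -(509 + 196)/4 = -¼*705 = -705/4 ≈ -176.25)
l(E, Y) = -685/4 (l(E, Y) = 5 - 705/4 = -685/4)
z(G, x) = G² + x*(-240 + 48*G) (z(G, x) = G*G + ((-20 + 4*G)*12)*x = G² + (-240 + 48*G)*x = G² + x*(-240 + 48*G))
l(1793, 688) + z(1492, 2140) = -685/4 + (1492² + 48*2140*(-5 + 1492)) = -685/4 + (2226064 + 48*2140*1487) = -685/4 + (2226064 + 152744640) = -685/4 + 154970704 = 619882131/4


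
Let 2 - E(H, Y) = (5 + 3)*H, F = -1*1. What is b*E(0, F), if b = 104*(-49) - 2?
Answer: -10196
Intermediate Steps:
F = -1
b = -5098 (b = -5096 - 2 = -5098)
E(H, Y) = 2 - 8*H (E(H, Y) = 2 - (5 + 3)*H = 2 - 8*H)
b*E(0, F) = -5098*(2 - 8*0) = -5098*(2 + 0) = -5098*2 = -10196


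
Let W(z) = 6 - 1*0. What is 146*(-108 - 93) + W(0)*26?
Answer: -29190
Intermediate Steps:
W(z) = 6 (W(z) = 6 + 0 = 6)
146*(-108 - 93) + W(0)*26 = 146*(-108 - 93) + 6*26 = 146*(-201) + 156 = -29346 + 156 = -29190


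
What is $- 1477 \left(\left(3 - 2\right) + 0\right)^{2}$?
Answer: $-1477$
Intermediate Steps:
$- 1477 \left(\left(3 - 2\right) + 0\right)^{2} = - 1477 \left(1 + 0\right)^{2} = - 1477 \cdot 1^{2} = \left(-1477\right) 1 = -1477$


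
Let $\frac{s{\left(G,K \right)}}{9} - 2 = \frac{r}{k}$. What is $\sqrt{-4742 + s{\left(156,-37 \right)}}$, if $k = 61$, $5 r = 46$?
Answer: $\frac{i \sqrt{439323830}}{305} \approx 68.721 i$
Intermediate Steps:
$r = \frac{46}{5}$ ($r = \frac{1}{5} \cdot 46 = \frac{46}{5} \approx 9.2$)
$s{\left(G,K \right)} = \frac{5904}{305}$ ($s{\left(G,K \right)} = 18 + 9 \frac{46}{5 \cdot 61} = 18 + 9 \cdot \frac{46}{5} \cdot \frac{1}{61} = 18 + 9 \cdot \frac{46}{305} = 18 + \frac{414}{305} = \frac{5904}{305}$)
$\sqrt{-4742 + s{\left(156,-37 \right)}} = \sqrt{-4742 + \frac{5904}{305}} = \sqrt{- \frac{1440406}{305}} = \frac{i \sqrt{439323830}}{305}$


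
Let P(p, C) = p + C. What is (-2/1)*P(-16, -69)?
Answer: 170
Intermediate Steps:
P(p, C) = C + p
(-2/1)*P(-16, -69) = (-2/1)*(-69 - 16) = -2*1*(-85) = -2*(-85) = 170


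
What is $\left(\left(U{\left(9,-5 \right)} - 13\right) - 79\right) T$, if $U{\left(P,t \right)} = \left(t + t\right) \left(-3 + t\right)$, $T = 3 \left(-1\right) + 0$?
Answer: $36$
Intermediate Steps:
$T = -3$ ($T = -3 + 0 = -3$)
$U{\left(P,t \right)} = 2 t \left(-3 + t\right)$
$\left(\left(U{\left(9,-5 \right)} - 13\right) - 79\right) T = \left(\left(2 \left(-5\right) \left(-3 - 5\right) - 13\right) - 79\right) \left(-3\right) = \left(\left(2 \left(-5\right) \left(-8\right) - 13\right) - 79\right) \left(-3\right) = \left(\left(80 - 13\right) - 79\right) \left(-3\right) = \left(67 - 79\right) \left(-3\right) = \left(-12\right) \left(-3\right) = 36$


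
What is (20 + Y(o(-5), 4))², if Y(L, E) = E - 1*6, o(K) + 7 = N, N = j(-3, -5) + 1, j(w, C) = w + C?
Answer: 324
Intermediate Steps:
j(w, C) = C + w
N = -7 (N = (-5 - 3) + 1 = -8 + 1 = -7)
o(K) = -14 (o(K) = -7 - 7 = -14)
Y(L, E) = -6 + E (Y(L, E) = E - 6 = -6 + E)
(20 + Y(o(-5), 4))² = (20 + (-6 + 4))² = (20 - 2)² = 18² = 324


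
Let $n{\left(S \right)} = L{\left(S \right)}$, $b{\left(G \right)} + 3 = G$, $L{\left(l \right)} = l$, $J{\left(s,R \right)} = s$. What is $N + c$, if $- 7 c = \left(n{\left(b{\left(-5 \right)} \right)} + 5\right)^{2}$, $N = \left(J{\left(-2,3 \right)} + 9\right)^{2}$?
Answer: $\frac{334}{7} \approx 47.714$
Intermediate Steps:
$b{\left(G \right)} = -3 + G$
$n{\left(S \right)} = S$
$N = 49$ ($N = \left(-2 + 9\right)^{2} = 7^{2} = 49$)
$c = - \frac{9}{7}$ ($c = - \frac{\left(\left(-3 - 5\right) + 5\right)^{2}}{7} = - \frac{\left(-8 + 5\right)^{2}}{7} = - \frac{\left(-3\right)^{2}}{7} = \left(- \frac{1}{7}\right) 9 = - \frac{9}{7} \approx -1.2857$)
$N + c = 49 - \frac{9}{7} = \frac{334}{7}$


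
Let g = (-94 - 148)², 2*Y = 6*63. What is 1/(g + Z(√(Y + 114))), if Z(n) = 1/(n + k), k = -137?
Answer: 1081442687/63333601498201 + √303/63333601498201 ≈ 1.7075e-5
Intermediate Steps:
Y = 189 (Y = (6*63)/2 = (½)*378 = 189)
Z(n) = 1/(-137 + n) (Z(n) = 1/(n - 137) = 1/(-137 + n))
g = 58564 (g = (-242)² = 58564)
1/(g + Z(√(Y + 114))) = 1/(58564 + 1/(-137 + √(189 + 114))) = 1/(58564 + 1/(-137 + √303))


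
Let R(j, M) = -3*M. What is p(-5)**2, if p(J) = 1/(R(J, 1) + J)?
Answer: 1/64 ≈ 0.015625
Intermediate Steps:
p(J) = 1/(-3 + J) (p(J) = 1/(-3*1 + J) = 1/(-3 + J))
p(-5)**2 = (1/(-3 - 5))**2 = (1/(-8))**2 = (-1/8)**2 = 1/64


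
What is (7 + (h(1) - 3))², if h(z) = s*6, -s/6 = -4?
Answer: 21904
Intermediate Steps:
s = 24 (s = -6*(-4) = 24)
h(z) = 144 (h(z) = 24*6 = 144)
(7 + (h(1) - 3))² = (7 + (144 - 3))² = (7 + 141)² = 148² = 21904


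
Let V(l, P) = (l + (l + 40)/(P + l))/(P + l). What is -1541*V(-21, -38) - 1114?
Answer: -5816412/3481 ≈ -1670.9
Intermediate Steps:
V(l, P) = (l + (40 + l)/(P + l))/(P + l)
-1541*V(-21, -38) - 1114 = -1541*(40 - 21 + (-21)² - 38*(-21))/(-38 - 21)² - 1114 = -1541*(40 - 21 + 441 + 798)/(-59)² - 1114 = -1541*1258/3481 - 1114 = -1938578/3481 - 1114 = -5816412/3481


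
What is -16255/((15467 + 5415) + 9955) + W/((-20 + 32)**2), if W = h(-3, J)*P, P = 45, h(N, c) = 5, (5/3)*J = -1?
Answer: 510845/493392 ≈ 1.0354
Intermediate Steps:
J = -3/5 (J = (3/5)*(-1) = -3/5 ≈ -0.60000)
W = 225 (W = 5*45 = 225)
-16255/((15467 + 5415) + 9955) + W/((-20 + 32)**2) = -16255/((15467 + 5415) + 9955) + 225/((-20 + 32)**2) = -16255/(20882 + 9955) + 225/(12**2) = -16255/30837 + 225/144 = -16255*1/30837 + 225*(1/144) = -16255/30837 + 25/16 = 510845/493392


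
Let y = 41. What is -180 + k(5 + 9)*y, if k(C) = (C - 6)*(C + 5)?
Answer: 6052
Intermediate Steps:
k(C) = (-6 + C)*(5 + C)
-180 + k(5 + 9)*y = -180 + (-30 + (5 + 9)² - (5 + 9))*41 = -180 + (-30 + 14² - 1*14)*41 = -180 + (-30 + 196 - 14)*41 = -180 + 152*41 = -180 + 6232 = 6052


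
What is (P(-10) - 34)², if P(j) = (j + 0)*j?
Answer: 4356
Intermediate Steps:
P(j) = j² (P(j) = j*j = j²)
(P(-10) - 34)² = ((-10)² - 34)² = (100 - 34)² = 66² = 4356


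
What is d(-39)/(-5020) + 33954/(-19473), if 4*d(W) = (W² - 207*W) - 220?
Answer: -144056037/65169640 ≈ -2.2105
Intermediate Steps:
d(W) = -55 - 207*W/4 + W²/4 (d(W) = ((W² - 207*W) - 220)/4 = (-220 + W² - 207*W)/4 = -55 - 207*W/4 + W²/4)
d(-39)/(-5020) + 33954/(-19473) = (-55 - 207/4*(-39) + (¼)*(-39)²)/(-5020) + 33954/(-19473) = (-55 + 8073/4 + (¼)*1521)*(-1/5020) + 33954*(-1/19473) = (-55 + 8073/4 + 1521/4)*(-1/5020) - 11318/6491 = (4687/2)*(-1/5020) - 11318/6491 = -4687/10040 - 11318/6491 = -144056037/65169640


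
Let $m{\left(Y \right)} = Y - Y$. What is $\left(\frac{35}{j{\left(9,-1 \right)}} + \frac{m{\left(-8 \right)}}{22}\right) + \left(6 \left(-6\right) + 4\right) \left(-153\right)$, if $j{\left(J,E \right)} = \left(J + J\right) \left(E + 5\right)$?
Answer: $\frac{352547}{72} \approx 4896.5$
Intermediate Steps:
$j{\left(J,E \right)} = 2 J \left(5 + E\right)$
$m{\left(Y \right)} = 0$
$\left(\frac{35}{j{\left(9,-1 \right)}} + \frac{m{\left(-8 \right)}}{22}\right) + \left(6 \left(-6\right) + 4\right) \left(-153\right) = \left(\frac{35}{2 \cdot 9 \left(5 - 1\right)} + \frac{0}{22}\right) + \left(6 \left(-6\right) + 4\right) \left(-153\right) = \left(\frac{35}{2 \cdot 9 \cdot 4} + 0 \cdot \frac{1}{22}\right) + \left(-36 + 4\right) \left(-153\right) = \left(\frac{35}{72} + 0\right) - -4896 = \left(35 \cdot \frac{1}{72} + 0\right) + 4896 = \left(\frac{35}{72} + 0\right) + 4896 = \frac{35}{72} + 4896 = \frac{352547}{72}$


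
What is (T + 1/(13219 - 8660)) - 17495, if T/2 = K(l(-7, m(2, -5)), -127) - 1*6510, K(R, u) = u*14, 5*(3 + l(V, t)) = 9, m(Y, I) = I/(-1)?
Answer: -155329688/4559 ≈ -34071.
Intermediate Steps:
m(Y, I) = -I (m(Y, I) = I*(-1) = -I)
l(V, t) = -6/5 (l(V, t) = -3 + (⅕)*9 = -3 + 9/5 = -6/5)
K(R, u) = 14*u
T = -16576 (T = 2*(14*(-127) - 1*6510) = 2*(-1778 - 6510) = 2*(-8288) = -16576)
(T + 1/(13219 - 8660)) - 17495 = (-16576 + 1/(13219 - 8660)) - 17495 = (-16576 + 1/4559) - 17495 = -75569983/4559 - 17495 = -155329688/4559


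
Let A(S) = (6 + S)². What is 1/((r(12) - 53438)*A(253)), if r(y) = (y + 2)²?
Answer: -1/3571526602 ≈ -2.7999e-10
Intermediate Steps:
r(y) = (2 + y)²
1/((r(12) - 53438)*A(253)) = 1/(((2 + 12)² - 53438)*((6 + 253)²)) = 1/((14² - 53438)*(259²)) = 1/((196 - 53438)*67081) = (1/67081)/(-53242) = -1/53242*1/67081 = -1/3571526602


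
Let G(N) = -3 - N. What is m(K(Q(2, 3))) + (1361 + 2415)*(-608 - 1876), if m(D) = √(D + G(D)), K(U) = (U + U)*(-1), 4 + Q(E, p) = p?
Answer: -9379584 + I*√3 ≈ -9.3796e+6 + 1.732*I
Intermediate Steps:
Q(E, p) = -4 + p
K(U) = -2*U (K(U) = (2*U)*(-1) = -2*U)
m(D) = I*√3 (m(D) = √(D + (-3 - D)) = √(-3) = I*√3)
m(K(Q(2, 3))) + (1361 + 2415)*(-608 - 1876) = I*√3 + (1361 + 2415)*(-608 - 1876) = I*√3 + 3776*(-2484) = I*√3 - 9379584 = -9379584 + I*√3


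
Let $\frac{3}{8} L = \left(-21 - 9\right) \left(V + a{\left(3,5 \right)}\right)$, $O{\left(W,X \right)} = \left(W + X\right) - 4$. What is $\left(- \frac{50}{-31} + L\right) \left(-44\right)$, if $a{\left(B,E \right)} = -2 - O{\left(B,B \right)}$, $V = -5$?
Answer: $- \frac{984280}{31} \approx -31751.0$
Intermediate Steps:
$O{\left(W,X \right)} = -4 + W + X$
$a{\left(B,E \right)} = 2 - 2 B$ ($a{\left(B,E \right)} = -2 - \left(-4 + B + B\right) = -2 - \left(-4 + 2 B\right) = 2 - 2 B$)
$L = 720$ ($L = \frac{8 \left(-21 - 9\right) \left(-5 + \left(2 - 6\right)\right)}{3} = \frac{8 \left(- 30 \left(-5 + \left(2 - 6\right)\right)\right)}{3} = \frac{8 \left(- 30 \left(-5 - 4\right)\right)}{3} = \frac{8 \left(\left(-30\right) \left(-9\right)\right)}{3} = \frac{8}{3} \cdot 270 = 720$)
$\left(- \frac{50}{-31} + L\right) \left(-44\right) = \left(- \frac{50}{-31} + 720\right) \left(-44\right) = \left(\left(-50\right) \left(- \frac{1}{31}\right) + 720\right) \left(-44\right) = \left(\frac{50}{31} + 720\right) \left(-44\right) = \frac{22370}{31} \left(-44\right) = - \frac{984280}{31}$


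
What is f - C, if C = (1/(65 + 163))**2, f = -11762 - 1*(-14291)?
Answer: 131467535/51984 ≈ 2529.0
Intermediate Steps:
f = 2529 (f = -11762 + 14291 = 2529)
C = 1/51984 (C = (1/228)**2 = 1/51984 ≈ 1.9237e-5)
f - C = 2529 - 1*1/51984 = 2529 - 1/51984 = 131467535/51984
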